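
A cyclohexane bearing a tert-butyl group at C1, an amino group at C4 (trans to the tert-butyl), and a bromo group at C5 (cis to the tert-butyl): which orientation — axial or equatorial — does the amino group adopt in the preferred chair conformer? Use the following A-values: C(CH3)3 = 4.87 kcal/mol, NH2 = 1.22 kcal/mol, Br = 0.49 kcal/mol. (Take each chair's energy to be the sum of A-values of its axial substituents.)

equatorial

Chair I (tert-butyl axial, amino axial, bromo axial): E = 6.58 kcal/mol.
Chair II (tert-butyl equatorial, amino equatorial, bromo equatorial): E = 0.00 kcal/mol.
Chair II is the more stable (lower-energy) conformer, and in that chair the amino group is equatorial.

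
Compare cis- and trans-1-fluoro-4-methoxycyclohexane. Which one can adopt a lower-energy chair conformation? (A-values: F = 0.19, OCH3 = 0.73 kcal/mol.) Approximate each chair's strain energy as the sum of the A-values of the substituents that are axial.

trans

At 1,4 positions (parity opposite): cis → (a,e or e,a); trans → (e,e or a,a).
Best chair for cis: E = 0.19 kcal/mol; best chair for trans: E = 0.00 kcal/mol.
The trans isomer is lower by 0.19 kcal/mol.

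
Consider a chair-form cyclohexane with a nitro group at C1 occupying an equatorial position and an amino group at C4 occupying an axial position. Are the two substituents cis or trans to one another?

cis

C1 and C4 have opposite parity, so their axial bonds point in opposite directions.
With opposite-parity carbons, two substituents on the same face are one axial and one equatorial; opposite faces give both axial or both equatorial.
Here the groups are equatorial/axial → same face → cis.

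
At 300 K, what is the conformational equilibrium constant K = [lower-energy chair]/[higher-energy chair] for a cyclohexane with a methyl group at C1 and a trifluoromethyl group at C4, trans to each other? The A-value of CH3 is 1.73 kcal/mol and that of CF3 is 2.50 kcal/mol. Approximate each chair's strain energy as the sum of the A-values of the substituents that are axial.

K ≈ 1207

C1 and C4 have opposite parity, so for the trans isomer the two substituents are e,e in one chair and a,a in the other.
Chair I (methyl axial, trifluoromethyl axial): E = 4.23 kcal/mol; chair II (methyl equatorial, trifluoromethyl equatorial): E = 0.00 kcal/mol.
ΔG = 4.23 kcal/mol between the two chairs.
K = exp(ΔG/RT) with R = 1.987×10⁻³ kcal mol⁻¹ K⁻¹ and T = 300 K gives K ≈ 1.21e+03.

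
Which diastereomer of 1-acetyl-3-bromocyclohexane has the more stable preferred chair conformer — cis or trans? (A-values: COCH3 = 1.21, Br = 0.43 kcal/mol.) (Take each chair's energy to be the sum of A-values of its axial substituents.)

At 1,3 positions (parity same): cis → (e,e or a,a); trans → (a,e or e,a).
Best chair for cis: E = 0.00 kcal/mol; best chair for trans: E = 0.43 kcal/mol.
The cis isomer is lower by 0.43 kcal/mol.

cis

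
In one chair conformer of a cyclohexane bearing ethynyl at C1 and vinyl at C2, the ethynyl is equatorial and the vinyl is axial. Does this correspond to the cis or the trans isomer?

cis

C1 and C2 have opposite parity, so their axial bonds point in opposite directions.
With opposite-parity carbons, two substituents on the same face are one axial and one equatorial; opposite faces give both axial or both equatorial.
Here the groups are equatorial/axial → same face → cis.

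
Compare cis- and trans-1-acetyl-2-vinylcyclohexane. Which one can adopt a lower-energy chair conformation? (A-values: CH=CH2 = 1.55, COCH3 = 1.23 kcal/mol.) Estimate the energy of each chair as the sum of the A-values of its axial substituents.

trans

At 1,2 positions (parity opposite): cis → (a,e or e,a); trans → (e,e or a,a).
Best chair for cis: E = 1.23 kcal/mol; best chair for trans: E = 0.00 kcal/mol.
The trans isomer is lower by 1.23 kcal/mol.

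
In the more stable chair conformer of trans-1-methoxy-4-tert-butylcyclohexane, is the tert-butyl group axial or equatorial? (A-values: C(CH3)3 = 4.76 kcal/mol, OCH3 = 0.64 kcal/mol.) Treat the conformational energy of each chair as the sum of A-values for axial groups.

C1 and C4 have opposite parity, so for the trans isomer the two substituents are e,e in one chair and a,a in the other.
Chair I (tert-butyl axial, methoxy axial): E = 5.40 kcal/mol.
Chair II (tert-butyl equatorial, methoxy equatorial): E = 0.00 kcal/mol.
Chair II is the more stable (lower-energy) conformer, and in that chair the tert-butyl group is equatorial.

equatorial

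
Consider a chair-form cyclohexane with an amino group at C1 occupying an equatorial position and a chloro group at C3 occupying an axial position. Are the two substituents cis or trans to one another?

trans

C1 and C3 have the same parity, so their axial bonds point in the same direction.
With same-parity carbons, two substituents on the same face are both axial or both equatorial; opposite faces give one of each.
Here the groups are equatorial/axial → opposite face → trans.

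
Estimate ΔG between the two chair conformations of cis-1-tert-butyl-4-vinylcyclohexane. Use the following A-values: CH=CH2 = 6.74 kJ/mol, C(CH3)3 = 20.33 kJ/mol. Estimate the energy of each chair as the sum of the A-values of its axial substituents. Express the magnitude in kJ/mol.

13.59 kJ/mol

C1 and C4 have opposite parity, so for the cis isomer the two substituents are one axial and one equatorial in each chair.
Chair I (vinyl axial, tert-butyl equatorial): E = 6.74 kJ/mol.
Chair II (vinyl equatorial, tert-butyl axial): E = 20.33 kJ/mol.
ΔE = 20.33 − 6.74 = 13.59 kJ/mol; chair I is more stable.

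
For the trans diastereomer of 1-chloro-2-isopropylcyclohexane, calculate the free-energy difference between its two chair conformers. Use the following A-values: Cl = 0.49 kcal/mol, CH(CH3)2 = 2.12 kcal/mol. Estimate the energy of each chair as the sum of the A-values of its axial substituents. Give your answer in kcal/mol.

C1 and C2 have opposite parity, so for the trans isomer the two substituents are e,e in one chair and a,a in the other.
Chair I (chloro axial, isopropyl axial): E = 2.61 kcal/mol.
Chair II (chloro equatorial, isopropyl equatorial): E = 0.00 kcal/mol.
ΔE = 2.61 − 0.00 = 2.61 kcal/mol; chair II is more stable.

2.61 kcal/mol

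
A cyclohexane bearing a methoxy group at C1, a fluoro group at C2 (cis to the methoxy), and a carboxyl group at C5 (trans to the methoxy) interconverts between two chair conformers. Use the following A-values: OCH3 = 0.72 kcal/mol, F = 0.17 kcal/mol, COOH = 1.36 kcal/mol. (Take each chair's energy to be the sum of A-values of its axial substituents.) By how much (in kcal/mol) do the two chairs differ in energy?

Chair I (methoxy axial, fluoro equatorial, carboxyl equatorial): E = 0.72 kcal/mol.
Chair II (methoxy equatorial, fluoro axial, carboxyl axial): E = 1.53 kcal/mol.
ΔE = 1.53 − 0.72 = 0.81 kcal/mol; chair I is more stable.

0.81 kcal/mol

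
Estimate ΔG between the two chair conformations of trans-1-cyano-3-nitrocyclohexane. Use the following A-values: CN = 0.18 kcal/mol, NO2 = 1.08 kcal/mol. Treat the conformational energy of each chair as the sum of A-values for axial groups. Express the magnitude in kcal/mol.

0.90 kcal/mol

C1 and C3 have the same parity, so for the trans isomer the two substituents are one axial and one equatorial in each chair.
Chair I (cyano axial, nitro equatorial): E = 0.18 kcal/mol.
Chair II (cyano equatorial, nitro axial): E = 1.08 kcal/mol.
ΔE = 1.08 − 0.18 = 0.90 kcal/mol; chair I is more stable.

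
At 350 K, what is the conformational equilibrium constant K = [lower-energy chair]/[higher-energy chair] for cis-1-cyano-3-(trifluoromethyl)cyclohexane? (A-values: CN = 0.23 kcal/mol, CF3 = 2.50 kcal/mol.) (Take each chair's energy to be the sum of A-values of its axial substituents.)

C1 and C3 have the same parity, so for the cis isomer the two substituents are e,e in one chair and a,a in the other.
Chair I (cyano axial, trifluoromethyl axial): E = 2.73 kcal/mol; chair II (cyano equatorial, trifluoromethyl equatorial): E = 0.00 kcal/mol.
ΔG = 2.73 kcal/mol between the two chairs.
K = exp(ΔG/RT) with R = 1.987×10⁻³ kcal mol⁻¹ K⁻¹ and T = 350 K gives K ≈ 50.7.

K ≈ 50.7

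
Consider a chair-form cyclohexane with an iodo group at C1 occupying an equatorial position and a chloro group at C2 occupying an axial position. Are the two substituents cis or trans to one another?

cis

C1 and C2 have opposite parity, so their axial bonds point in opposite directions.
With opposite-parity carbons, two substituents on the same face are one axial and one equatorial; opposite faces give both axial or both equatorial.
Here the groups are equatorial/axial → same face → cis.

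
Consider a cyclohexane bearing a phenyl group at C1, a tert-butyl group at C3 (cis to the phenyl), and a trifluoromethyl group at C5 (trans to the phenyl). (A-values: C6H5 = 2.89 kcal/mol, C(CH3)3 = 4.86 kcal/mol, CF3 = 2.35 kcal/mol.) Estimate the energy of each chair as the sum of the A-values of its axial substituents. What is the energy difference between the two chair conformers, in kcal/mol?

5.40 kcal/mol

Chair I (phenyl axial, tert-butyl axial, trifluoromethyl equatorial): E = 7.75 kcal/mol.
Chair II (phenyl equatorial, tert-butyl equatorial, trifluoromethyl axial): E = 2.35 kcal/mol.
ΔE = 7.75 − 2.35 = 5.40 kcal/mol; chair II is more stable.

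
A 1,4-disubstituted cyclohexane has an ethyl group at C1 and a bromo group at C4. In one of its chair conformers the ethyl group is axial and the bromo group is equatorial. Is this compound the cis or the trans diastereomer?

cis

C1 and C4 have opposite parity, so their axial bonds point in opposite directions.
With opposite-parity carbons, two substituents on the same face are one axial and one equatorial; opposite faces give both axial or both equatorial.
Here the groups are axial/equatorial → same face → cis.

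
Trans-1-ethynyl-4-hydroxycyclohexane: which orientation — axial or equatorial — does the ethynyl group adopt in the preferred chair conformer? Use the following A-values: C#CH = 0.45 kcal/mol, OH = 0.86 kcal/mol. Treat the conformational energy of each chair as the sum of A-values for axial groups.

equatorial

C1 and C4 have opposite parity, so for the trans isomer the two substituents are e,e in one chair and a,a in the other.
Chair I (ethynyl axial, hydroxyl axial): E = 1.31 kcal/mol.
Chair II (ethynyl equatorial, hydroxyl equatorial): E = 0.00 kcal/mol.
Chair II is the more stable (lower-energy) conformer, and in that chair the ethynyl group is equatorial.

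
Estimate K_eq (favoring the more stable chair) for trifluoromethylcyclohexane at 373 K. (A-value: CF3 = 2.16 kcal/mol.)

One chair has the trifluoromethyl group axial (E = 2.16 kcal/mol) and the other has it equatorial (E = 0).
ΔG = 2.16 kcal/mol between the two chairs.
K = exp(ΔG/RT) with R = 1.987×10⁻³ kcal mol⁻¹ K⁻¹ and T = 373 K gives K ≈ 18.4.

K ≈ 18.4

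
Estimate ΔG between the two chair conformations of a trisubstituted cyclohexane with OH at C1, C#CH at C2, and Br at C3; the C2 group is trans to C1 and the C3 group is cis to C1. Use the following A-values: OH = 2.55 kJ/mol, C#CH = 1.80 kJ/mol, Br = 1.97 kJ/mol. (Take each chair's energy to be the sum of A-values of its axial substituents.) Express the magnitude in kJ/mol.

Chair I (hydroxyl axial, ethynyl axial, bromo axial): E = 6.32 kJ/mol.
Chair II (hydroxyl equatorial, ethynyl equatorial, bromo equatorial): E = 0.00 kJ/mol.
ΔE = 6.32 − 0.00 = 6.32 kJ/mol; chair II is more stable.

6.32 kJ/mol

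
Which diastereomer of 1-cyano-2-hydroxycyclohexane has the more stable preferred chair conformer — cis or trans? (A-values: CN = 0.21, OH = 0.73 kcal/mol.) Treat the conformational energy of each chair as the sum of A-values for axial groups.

trans

At 1,2 positions (parity opposite): cis → (a,e or e,a); trans → (e,e or a,a).
Best chair for cis: E = 0.21 kcal/mol; best chair for trans: E = 0.00 kcal/mol.
The trans isomer is lower by 0.21 kcal/mol.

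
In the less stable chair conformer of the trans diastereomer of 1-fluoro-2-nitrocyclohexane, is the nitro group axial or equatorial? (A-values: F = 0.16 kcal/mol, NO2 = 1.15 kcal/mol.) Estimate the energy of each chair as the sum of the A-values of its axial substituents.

C1 and C2 have opposite parity, so for the trans isomer the two substituents are e,e in one chair and a,a in the other.
Chair I (fluoro axial, nitro axial): E = 1.31 kcal/mol.
Chair II (fluoro equatorial, nitro equatorial): E = 0.00 kcal/mol.
Chair I is the less stable (higher-energy) conformer, and in that chair the nitro group is axial.

axial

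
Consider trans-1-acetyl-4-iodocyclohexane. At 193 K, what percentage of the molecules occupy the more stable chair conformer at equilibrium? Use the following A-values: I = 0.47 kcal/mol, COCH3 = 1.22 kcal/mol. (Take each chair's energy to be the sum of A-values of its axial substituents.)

98.8%

C1 and C4 have opposite parity, so for the trans isomer the two substituents are e,e in one chair and a,a in the other.
Chair I (iodo axial, acetyl axial): E = 1.69 kcal/mol; chair II (iodo equatorial, acetyl equatorial): E = 0.00 kcal/mol.
ΔG = 1.69 kcal/mol between the two chairs.
K = exp(ΔG/RT) with R = 1.987×10⁻³ kcal mol⁻¹ K⁻¹ and T = 193 K gives K ≈ 82.
Fraction in the lower-energy chair = K/(K+1) = 98.8%.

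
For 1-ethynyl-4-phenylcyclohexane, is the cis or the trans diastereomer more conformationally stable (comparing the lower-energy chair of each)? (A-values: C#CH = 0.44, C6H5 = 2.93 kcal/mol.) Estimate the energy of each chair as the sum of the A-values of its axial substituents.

At 1,4 positions (parity opposite): cis → (a,e or e,a); trans → (e,e or a,a).
Best chair for cis: E = 0.44 kcal/mol; best chair for trans: E = 0.00 kcal/mol.
The trans isomer is lower by 0.44 kcal/mol.

trans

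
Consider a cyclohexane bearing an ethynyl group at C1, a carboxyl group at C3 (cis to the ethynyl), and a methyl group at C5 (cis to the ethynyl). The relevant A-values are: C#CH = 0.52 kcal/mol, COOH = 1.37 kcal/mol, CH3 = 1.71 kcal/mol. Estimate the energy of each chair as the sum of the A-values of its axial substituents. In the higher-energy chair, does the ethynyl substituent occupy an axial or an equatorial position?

Chair I (ethynyl axial, carboxyl axial, methyl axial): E = 3.60 kcal/mol.
Chair II (ethynyl equatorial, carboxyl equatorial, methyl equatorial): E = 0.00 kcal/mol.
Chair I is the less stable (higher-energy) conformer, and in that chair the ethynyl group is axial.

axial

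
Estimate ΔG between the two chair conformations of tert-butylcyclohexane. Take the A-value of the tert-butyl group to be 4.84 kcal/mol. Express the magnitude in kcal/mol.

4.84 kcal/mol

A monosubstituted cyclohexane has one chair with the tert-butyl group axial (E = A = 4.84 kcal/mol) and one with it equatorial (E = 0).
ΔE = 4.84 − 0 = 4.84 kcal/mol.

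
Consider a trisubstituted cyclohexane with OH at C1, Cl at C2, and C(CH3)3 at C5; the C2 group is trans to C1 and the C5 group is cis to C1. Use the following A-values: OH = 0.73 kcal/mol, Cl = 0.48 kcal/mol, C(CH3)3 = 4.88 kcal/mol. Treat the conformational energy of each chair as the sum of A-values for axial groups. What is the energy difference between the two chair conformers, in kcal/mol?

6.09 kcal/mol

Chair I (hydroxyl axial, chloro axial, tert-butyl axial): E = 6.09 kcal/mol.
Chair II (hydroxyl equatorial, chloro equatorial, tert-butyl equatorial): E = 0.00 kcal/mol.
ΔE = 6.09 − 0.00 = 6.09 kcal/mol; chair II is more stable.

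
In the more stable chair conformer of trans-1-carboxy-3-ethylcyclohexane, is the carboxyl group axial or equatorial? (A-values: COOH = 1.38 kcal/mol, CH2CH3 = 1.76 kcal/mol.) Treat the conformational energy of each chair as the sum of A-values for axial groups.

C1 and C3 have the same parity, so for the trans isomer the two substituents are one axial and one equatorial in each chair.
Chair I (carboxyl axial, ethyl equatorial): E = 1.38 kcal/mol.
Chair II (carboxyl equatorial, ethyl axial): E = 1.76 kcal/mol.
Chair I is the more stable (lower-energy) conformer, and in that chair the carboxyl group is axial.

axial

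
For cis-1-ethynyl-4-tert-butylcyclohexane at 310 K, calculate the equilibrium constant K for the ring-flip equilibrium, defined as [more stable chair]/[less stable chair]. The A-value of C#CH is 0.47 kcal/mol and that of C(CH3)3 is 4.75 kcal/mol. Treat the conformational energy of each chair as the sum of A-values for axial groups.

C1 and C4 have opposite parity, so for the cis isomer the two substituents are one axial and one equatorial in each chair.
Chair I (ethynyl axial, tert-butyl equatorial): E = 0.47 kcal/mol; chair II (ethynyl equatorial, tert-butyl axial): E = 4.75 kcal/mol.
ΔG = 4.28 kcal/mol between the two chairs.
K = exp(ΔG/RT) with R = 1.987×10⁻³ kcal mol⁻¹ K⁻¹ and T = 310 K gives K ≈ 1.04e+03.

K ≈ 1041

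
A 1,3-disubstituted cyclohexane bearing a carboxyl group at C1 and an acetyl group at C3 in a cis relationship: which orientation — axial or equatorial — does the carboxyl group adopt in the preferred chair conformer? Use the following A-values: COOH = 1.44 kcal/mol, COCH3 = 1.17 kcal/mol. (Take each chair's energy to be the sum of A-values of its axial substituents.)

C1 and C3 have the same parity, so for the cis isomer the two substituents are e,e in one chair and a,a in the other.
Chair I (carboxyl axial, acetyl axial): E = 2.61 kcal/mol.
Chair II (carboxyl equatorial, acetyl equatorial): E = 0.00 kcal/mol.
Chair II is the more stable (lower-energy) conformer, and in that chair the carboxyl group is equatorial.

equatorial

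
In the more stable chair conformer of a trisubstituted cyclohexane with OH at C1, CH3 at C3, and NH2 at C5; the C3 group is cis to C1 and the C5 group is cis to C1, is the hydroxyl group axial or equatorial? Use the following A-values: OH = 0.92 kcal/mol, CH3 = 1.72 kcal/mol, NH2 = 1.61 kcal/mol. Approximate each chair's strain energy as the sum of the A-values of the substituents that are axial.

Chair I (hydroxyl axial, methyl axial, amino axial): E = 4.25 kcal/mol.
Chair II (hydroxyl equatorial, methyl equatorial, amino equatorial): E = 0.00 kcal/mol.
Chair II is the more stable (lower-energy) conformer, and in that chair the hydroxyl group is equatorial.

equatorial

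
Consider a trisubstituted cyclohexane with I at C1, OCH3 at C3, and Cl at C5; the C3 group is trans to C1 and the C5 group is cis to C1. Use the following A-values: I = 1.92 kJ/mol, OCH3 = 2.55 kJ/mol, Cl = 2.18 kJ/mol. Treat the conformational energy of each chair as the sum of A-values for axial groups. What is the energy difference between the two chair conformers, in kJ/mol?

Chair I (iodo axial, methoxy equatorial, chloro axial): E = 4.10 kJ/mol.
Chair II (iodo equatorial, methoxy axial, chloro equatorial): E = 2.55 kJ/mol.
ΔE = 4.10 − 2.55 = 1.55 kJ/mol; chair II is more stable.

1.55 kJ/mol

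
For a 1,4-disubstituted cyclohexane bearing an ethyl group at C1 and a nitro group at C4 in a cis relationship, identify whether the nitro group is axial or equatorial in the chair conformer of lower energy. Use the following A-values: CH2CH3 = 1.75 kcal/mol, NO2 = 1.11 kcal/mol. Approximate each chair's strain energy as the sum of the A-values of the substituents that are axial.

axial

C1 and C4 have opposite parity, so for the cis isomer the two substituents are one axial and one equatorial in each chair.
Chair I (ethyl axial, nitro equatorial): E = 1.75 kcal/mol.
Chair II (ethyl equatorial, nitro axial): E = 1.11 kcal/mol.
Chair II is the more stable (lower-energy) conformer, and in that chair the nitro group is axial.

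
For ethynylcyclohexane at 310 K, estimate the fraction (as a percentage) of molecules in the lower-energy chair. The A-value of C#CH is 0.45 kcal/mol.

One chair has the ethynyl group axial (E = 0.45 kcal/mol) and the other has it equatorial (E = 0).
ΔG = 0.45 kcal/mol between the two chairs.
K = exp(ΔG/RT) with R = 1.987×10⁻³ kcal mol⁻¹ K⁻¹ and T = 310 K gives K ≈ 2.08.
Fraction in the lower-energy chair = K/(K+1) = 67.5%.

67.5%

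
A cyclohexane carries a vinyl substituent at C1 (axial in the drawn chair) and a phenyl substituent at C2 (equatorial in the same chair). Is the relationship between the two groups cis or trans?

C1 and C2 have opposite parity, so their axial bonds point in opposite directions.
With opposite-parity carbons, two substituents on the same face are one axial and one equatorial; opposite faces give both axial or both equatorial.
Here the groups are axial/equatorial → same face → cis.

cis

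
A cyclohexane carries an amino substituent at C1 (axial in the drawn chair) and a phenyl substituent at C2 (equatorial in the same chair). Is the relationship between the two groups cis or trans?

cis

C1 and C2 have opposite parity, so their axial bonds point in opposite directions.
With opposite-parity carbons, two substituents on the same face are one axial and one equatorial; opposite faces give both axial or both equatorial.
Here the groups are axial/equatorial → same face → cis.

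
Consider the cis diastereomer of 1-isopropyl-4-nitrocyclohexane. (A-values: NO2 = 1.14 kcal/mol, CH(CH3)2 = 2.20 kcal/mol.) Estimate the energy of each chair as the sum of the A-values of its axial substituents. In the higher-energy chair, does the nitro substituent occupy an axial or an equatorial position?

C1 and C4 have opposite parity, so for the cis isomer the two substituents are one axial and one equatorial in each chair.
Chair I (nitro axial, isopropyl equatorial): E = 1.14 kcal/mol.
Chair II (nitro equatorial, isopropyl axial): E = 2.20 kcal/mol.
Chair II is the less stable (higher-energy) conformer, and in that chair the nitro group is equatorial.

equatorial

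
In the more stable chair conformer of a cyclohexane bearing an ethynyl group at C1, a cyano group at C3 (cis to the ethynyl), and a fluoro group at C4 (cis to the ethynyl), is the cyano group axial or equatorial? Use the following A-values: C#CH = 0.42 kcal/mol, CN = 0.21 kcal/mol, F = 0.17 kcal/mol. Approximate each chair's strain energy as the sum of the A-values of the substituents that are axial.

equatorial

Chair I (ethynyl axial, cyano axial, fluoro equatorial): E = 0.63 kcal/mol.
Chair II (ethynyl equatorial, cyano equatorial, fluoro axial): E = 0.17 kcal/mol.
Chair II is the more stable (lower-energy) conformer, and in that chair the cyano group is equatorial.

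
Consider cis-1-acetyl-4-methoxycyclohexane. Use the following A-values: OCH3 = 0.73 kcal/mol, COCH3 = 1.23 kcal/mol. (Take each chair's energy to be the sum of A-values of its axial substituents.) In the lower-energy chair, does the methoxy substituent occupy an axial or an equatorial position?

C1 and C4 have opposite parity, so for the cis isomer the two substituents are one axial and one equatorial in each chair.
Chair I (methoxy axial, acetyl equatorial): E = 0.73 kcal/mol.
Chair II (methoxy equatorial, acetyl axial): E = 1.23 kcal/mol.
Chair I is the more stable (lower-energy) conformer, and in that chair the methoxy group is axial.

axial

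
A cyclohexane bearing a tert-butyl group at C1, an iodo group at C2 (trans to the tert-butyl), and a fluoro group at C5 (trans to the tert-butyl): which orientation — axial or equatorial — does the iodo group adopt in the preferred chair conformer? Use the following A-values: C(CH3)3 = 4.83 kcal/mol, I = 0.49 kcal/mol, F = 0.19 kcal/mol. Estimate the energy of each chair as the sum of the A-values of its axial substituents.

Chair I (tert-butyl axial, iodo axial, fluoro equatorial): E = 5.32 kcal/mol.
Chair II (tert-butyl equatorial, iodo equatorial, fluoro axial): E = 0.19 kcal/mol.
Chair II is the more stable (lower-energy) conformer, and in that chair the iodo group is equatorial.

equatorial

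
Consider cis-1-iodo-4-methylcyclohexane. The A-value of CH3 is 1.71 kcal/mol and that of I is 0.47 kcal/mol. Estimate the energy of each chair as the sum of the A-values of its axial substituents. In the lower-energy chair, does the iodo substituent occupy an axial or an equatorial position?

C1 and C4 have opposite parity, so for the cis isomer the two substituents are one axial and one equatorial in each chair.
Chair I (methyl axial, iodo equatorial): E = 1.71 kcal/mol.
Chair II (methyl equatorial, iodo axial): E = 0.47 kcal/mol.
Chair II is the more stable (lower-energy) conformer, and in that chair the iodo group is axial.

axial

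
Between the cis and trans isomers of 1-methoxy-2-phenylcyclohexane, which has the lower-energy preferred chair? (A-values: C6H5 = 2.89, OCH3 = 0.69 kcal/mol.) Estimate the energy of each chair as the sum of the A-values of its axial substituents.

At 1,2 positions (parity opposite): cis → (a,e or e,a); trans → (e,e or a,a).
Best chair for cis: E = 0.69 kcal/mol; best chair for trans: E = 0.00 kcal/mol.
The trans isomer is lower by 0.69 kcal/mol.

trans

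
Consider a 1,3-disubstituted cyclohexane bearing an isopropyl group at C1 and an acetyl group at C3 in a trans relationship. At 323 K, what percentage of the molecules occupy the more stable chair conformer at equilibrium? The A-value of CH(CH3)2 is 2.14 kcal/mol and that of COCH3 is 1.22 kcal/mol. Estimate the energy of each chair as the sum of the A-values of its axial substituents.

C1 and C3 have the same parity, so for the trans isomer the two substituents are one axial and one equatorial in each chair.
Chair I (isopropyl axial, acetyl equatorial): E = 2.14 kcal/mol; chair II (isopropyl equatorial, acetyl axial): E = 1.22 kcal/mol.
ΔG = 0.92 kcal/mol between the two chairs.
K = exp(ΔG/RT) with R = 1.987×10⁻³ kcal mol⁻¹ K⁻¹ and T = 323 K gives K ≈ 4.19.
Fraction in the lower-energy chair = K/(K+1) = 80.7%.

80.7%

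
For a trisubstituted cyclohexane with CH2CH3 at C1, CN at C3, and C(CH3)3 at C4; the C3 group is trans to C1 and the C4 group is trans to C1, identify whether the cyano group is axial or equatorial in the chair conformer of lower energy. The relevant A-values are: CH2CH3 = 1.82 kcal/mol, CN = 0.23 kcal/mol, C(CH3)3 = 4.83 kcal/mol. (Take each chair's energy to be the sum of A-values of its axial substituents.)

axial

Chair I (ethyl axial, cyano equatorial, tert-butyl axial): E = 6.65 kcal/mol.
Chair II (ethyl equatorial, cyano axial, tert-butyl equatorial): E = 0.23 kcal/mol.
Chair II is the more stable (lower-energy) conformer, and in that chair the cyano group is axial.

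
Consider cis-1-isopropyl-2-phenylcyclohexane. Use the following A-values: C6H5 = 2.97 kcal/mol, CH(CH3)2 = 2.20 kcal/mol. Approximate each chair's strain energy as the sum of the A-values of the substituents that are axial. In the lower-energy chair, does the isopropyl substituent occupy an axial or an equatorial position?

axial

C1 and C2 have opposite parity, so for the cis isomer the two substituents are one axial and one equatorial in each chair.
Chair I (phenyl axial, isopropyl equatorial): E = 2.97 kcal/mol.
Chair II (phenyl equatorial, isopropyl axial): E = 2.20 kcal/mol.
Chair II is the more stable (lower-energy) conformer, and in that chair the isopropyl group is axial.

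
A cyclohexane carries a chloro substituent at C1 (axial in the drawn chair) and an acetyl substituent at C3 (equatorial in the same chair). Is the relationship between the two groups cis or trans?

C1 and C3 have the same parity, so their axial bonds point in the same direction.
With same-parity carbons, two substituents on the same face are both axial or both equatorial; opposite faces give one of each.
Here the groups are axial/equatorial → opposite face → trans.

trans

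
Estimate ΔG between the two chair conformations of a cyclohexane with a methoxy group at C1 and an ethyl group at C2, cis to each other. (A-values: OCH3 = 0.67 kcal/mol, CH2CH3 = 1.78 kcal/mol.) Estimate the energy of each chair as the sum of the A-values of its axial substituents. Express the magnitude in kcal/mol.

1.11 kcal/mol

C1 and C2 have opposite parity, so for the cis isomer the two substituents are one axial and one equatorial in each chair.
Chair I (methoxy axial, ethyl equatorial): E = 0.67 kcal/mol.
Chair II (methoxy equatorial, ethyl axial): E = 1.78 kcal/mol.
ΔE = 1.78 − 0.67 = 1.11 kcal/mol; chair I is more stable.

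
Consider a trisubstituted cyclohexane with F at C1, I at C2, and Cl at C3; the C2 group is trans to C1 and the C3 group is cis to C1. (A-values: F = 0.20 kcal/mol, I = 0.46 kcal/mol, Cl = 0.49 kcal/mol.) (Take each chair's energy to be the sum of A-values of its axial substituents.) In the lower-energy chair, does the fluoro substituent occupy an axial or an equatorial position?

Chair I (fluoro axial, iodo axial, chloro axial): E = 1.15 kcal/mol.
Chair II (fluoro equatorial, iodo equatorial, chloro equatorial): E = 0.00 kcal/mol.
Chair II is the more stable (lower-energy) conformer, and in that chair the fluoro group is equatorial.

equatorial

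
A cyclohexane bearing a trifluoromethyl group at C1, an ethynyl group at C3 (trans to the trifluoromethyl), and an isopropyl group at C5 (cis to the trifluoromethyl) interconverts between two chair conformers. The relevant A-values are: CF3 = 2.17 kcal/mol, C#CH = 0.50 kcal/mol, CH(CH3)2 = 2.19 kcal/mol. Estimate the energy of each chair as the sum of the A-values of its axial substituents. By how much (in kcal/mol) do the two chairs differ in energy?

3.86 kcal/mol

Chair I (trifluoromethyl axial, ethynyl equatorial, isopropyl axial): E = 4.36 kcal/mol.
Chair II (trifluoromethyl equatorial, ethynyl axial, isopropyl equatorial): E = 0.50 kcal/mol.
ΔE = 4.36 − 0.50 = 3.86 kcal/mol; chair II is more stable.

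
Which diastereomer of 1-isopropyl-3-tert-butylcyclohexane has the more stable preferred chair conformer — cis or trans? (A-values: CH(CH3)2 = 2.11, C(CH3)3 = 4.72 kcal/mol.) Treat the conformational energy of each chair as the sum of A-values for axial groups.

cis

At 1,3 positions (parity same): cis → (e,e or a,a); trans → (a,e or e,a).
Best chair for cis: E = 0.00 kcal/mol; best chair for trans: E = 2.11 kcal/mol.
The cis isomer is lower by 2.11 kcal/mol.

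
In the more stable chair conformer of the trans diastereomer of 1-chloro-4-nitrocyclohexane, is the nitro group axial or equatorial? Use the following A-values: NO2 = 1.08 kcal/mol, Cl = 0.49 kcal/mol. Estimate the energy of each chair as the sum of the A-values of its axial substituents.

equatorial

C1 and C4 have opposite parity, so for the trans isomer the two substituents are e,e in one chair and a,a in the other.
Chair I (nitro axial, chloro axial): E = 1.57 kcal/mol.
Chair II (nitro equatorial, chloro equatorial): E = 0.00 kcal/mol.
Chair II is the more stable (lower-energy) conformer, and in that chair the nitro group is equatorial.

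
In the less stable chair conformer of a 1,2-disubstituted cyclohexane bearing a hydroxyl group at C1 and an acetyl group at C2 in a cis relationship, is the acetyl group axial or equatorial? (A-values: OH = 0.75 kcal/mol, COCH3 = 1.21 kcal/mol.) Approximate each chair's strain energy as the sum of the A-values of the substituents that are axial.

axial

C1 and C2 have opposite parity, so for the cis isomer the two substituents are one axial and one equatorial in each chair.
Chair I (hydroxyl axial, acetyl equatorial): E = 0.75 kcal/mol.
Chair II (hydroxyl equatorial, acetyl axial): E = 1.21 kcal/mol.
Chair II is the less stable (higher-energy) conformer, and in that chair the acetyl group is axial.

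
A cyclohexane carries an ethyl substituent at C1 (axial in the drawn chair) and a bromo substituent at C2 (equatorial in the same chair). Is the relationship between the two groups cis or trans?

cis

C1 and C2 have opposite parity, so their axial bonds point in opposite directions.
With opposite-parity carbons, two substituents on the same face are one axial and one equatorial; opposite faces give both axial or both equatorial.
Here the groups are axial/equatorial → same face → cis.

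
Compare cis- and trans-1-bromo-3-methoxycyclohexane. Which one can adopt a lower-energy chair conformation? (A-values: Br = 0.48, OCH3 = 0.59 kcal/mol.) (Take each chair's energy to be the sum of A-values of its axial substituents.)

At 1,3 positions (parity same): cis → (e,e or a,a); trans → (a,e or e,a).
Best chair for cis: E = 0.00 kcal/mol; best chair for trans: E = 0.48 kcal/mol.
The cis isomer is lower by 0.48 kcal/mol.

cis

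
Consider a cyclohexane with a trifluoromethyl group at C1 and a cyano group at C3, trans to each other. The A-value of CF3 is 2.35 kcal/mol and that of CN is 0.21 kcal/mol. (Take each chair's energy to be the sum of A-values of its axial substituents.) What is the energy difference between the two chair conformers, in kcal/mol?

C1 and C3 have the same parity, so for the trans isomer the two substituents are one axial and one equatorial in each chair.
Chair I (trifluoromethyl axial, cyano equatorial): E = 2.35 kcal/mol.
Chair II (trifluoromethyl equatorial, cyano axial): E = 0.21 kcal/mol.
ΔE = 2.35 − 0.21 = 2.14 kcal/mol; chair II is more stable.

2.14 kcal/mol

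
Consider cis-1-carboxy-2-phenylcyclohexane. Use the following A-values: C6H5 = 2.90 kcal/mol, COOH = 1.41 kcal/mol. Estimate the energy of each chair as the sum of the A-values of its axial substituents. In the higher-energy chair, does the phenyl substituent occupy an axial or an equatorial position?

C1 and C2 have opposite parity, so for the cis isomer the two substituents are one axial and one equatorial in each chair.
Chair I (phenyl axial, carboxyl equatorial): E = 2.90 kcal/mol.
Chair II (phenyl equatorial, carboxyl axial): E = 1.41 kcal/mol.
Chair I is the less stable (higher-energy) conformer, and in that chair the phenyl group is axial.

axial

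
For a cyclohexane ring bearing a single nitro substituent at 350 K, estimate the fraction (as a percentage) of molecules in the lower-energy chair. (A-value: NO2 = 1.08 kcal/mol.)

One chair has the nitro group axial (E = 1.08 kcal/mol) and the other has it equatorial (E = 0).
ΔG = 1.08 kcal/mol between the two chairs.
K = exp(ΔG/RT) with R = 1.987×10⁻³ kcal mol⁻¹ K⁻¹ and T = 350 K gives K ≈ 4.73.
Fraction in the lower-energy chair = K/(K+1) = 82.5%.

82.5%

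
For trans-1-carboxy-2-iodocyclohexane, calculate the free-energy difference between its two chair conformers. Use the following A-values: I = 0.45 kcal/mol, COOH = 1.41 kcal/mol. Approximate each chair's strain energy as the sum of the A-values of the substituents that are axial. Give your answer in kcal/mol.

1.86 kcal/mol

C1 and C2 have opposite parity, so for the trans isomer the two substituents are e,e in one chair and a,a in the other.
Chair I (iodo axial, carboxyl axial): E = 1.86 kcal/mol.
Chair II (iodo equatorial, carboxyl equatorial): E = 0.00 kcal/mol.
ΔE = 1.86 − 0.00 = 1.86 kcal/mol; chair II is more stable.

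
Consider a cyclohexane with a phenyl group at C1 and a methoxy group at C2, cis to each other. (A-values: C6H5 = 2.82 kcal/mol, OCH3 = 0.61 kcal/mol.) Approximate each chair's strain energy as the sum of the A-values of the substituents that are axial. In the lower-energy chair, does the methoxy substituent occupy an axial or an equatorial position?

C1 and C2 have opposite parity, so for the cis isomer the two substituents are one axial and one equatorial in each chair.
Chair I (phenyl axial, methoxy equatorial): E = 2.82 kcal/mol.
Chair II (phenyl equatorial, methoxy axial): E = 0.61 kcal/mol.
Chair II is the more stable (lower-energy) conformer, and in that chair the methoxy group is axial.

axial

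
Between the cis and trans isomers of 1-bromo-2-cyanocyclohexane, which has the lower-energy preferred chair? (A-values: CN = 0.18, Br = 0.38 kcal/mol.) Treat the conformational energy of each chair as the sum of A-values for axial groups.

trans

At 1,2 positions (parity opposite): cis → (a,e or e,a); trans → (e,e or a,a).
Best chair for cis: E = 0.18 kcal/mol; best chair for trans: E = 0.00 kcal/mol.
The trans isomer is lower by 0.18 kcal/mol.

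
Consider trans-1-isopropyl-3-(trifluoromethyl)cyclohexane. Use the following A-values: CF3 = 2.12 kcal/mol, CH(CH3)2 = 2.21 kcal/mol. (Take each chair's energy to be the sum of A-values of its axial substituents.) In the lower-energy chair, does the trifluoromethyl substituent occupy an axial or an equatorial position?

axial

C1 and C3 have the same parity, so for the trans isomer the two substituents are one axial and one equatorial in each chair.
Chair I (trifluoromethyl axial, isopropyl equatorial): E = 2.12 kcal/mol.
Chair II (trifluoromethyl equatorial, isopropyl axial): E = 2.21 kcal/mol.
Chair I is the more stable (lower-energy) conformer, and in that chair the trifluoromethyl group is axial.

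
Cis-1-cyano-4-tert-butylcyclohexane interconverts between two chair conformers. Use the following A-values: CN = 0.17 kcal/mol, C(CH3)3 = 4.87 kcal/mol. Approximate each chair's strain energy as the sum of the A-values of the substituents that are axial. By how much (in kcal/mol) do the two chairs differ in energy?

4.70 kcal/mol

C1 and C4 have opposite parity, so for the cis isomer the two substituents are one axial and one equatorial in each chair.
Chair I (cyano axial, tert-butyl equatorial): E = 0.17 kcal/mol.
Chair II (cyano equatorial, tert-butyl axial): E = 4.87 kcal/mol.
ΔE = 4.87 − 0.17 = 4.70 kcal/mol; chair I is more stable.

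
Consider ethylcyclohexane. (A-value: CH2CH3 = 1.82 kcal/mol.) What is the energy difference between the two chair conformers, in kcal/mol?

1.82 kcal/mol

A monosubstituted cyclohexane has one chair with the ethyl group axial (E = A = 1.82 kcal/mol) and one with it equatorial (E = 0).
ΔE = 1.82 − 0 = 1.82 kcal/mol.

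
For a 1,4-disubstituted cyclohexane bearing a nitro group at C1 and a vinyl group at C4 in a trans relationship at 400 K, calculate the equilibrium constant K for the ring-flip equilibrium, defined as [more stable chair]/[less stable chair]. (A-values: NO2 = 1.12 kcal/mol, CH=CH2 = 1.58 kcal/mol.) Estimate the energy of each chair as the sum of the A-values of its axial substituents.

C1 and C4 have opposite parity, so for the trans isomer the two substituents are e,e in one chair and a,a in the other.
Chair I (nitro axial, vinyl axial): E = 2.70 kcal/mol; chair II (nitro equatorial, vinyl equatorial): E = 0.00 kcal/mol.
ΔG = 2.70 kcal/mol between the two chairs.
K = exp(ΔG/RT) with R = 1.987×10⁻³ kcal mol⁻¹ K⁻¹ and T = 400 K gives K ≈ 29.9.

K ≈ 29.9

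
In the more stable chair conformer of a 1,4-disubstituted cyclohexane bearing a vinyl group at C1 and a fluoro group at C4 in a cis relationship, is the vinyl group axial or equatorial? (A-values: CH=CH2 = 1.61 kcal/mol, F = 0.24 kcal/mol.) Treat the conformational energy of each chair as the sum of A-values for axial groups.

C1 and C4 have opposite parity, so for the cis isomer the two substituents are one axial and one equatorial in each chair.
Chair I (vinyl axial, fluoro equatorial): E = 1.61 kcal/mol.
Chair II (vinyl equatorial, fluoro axial): E = 0.24 kcal/mol.
Chair II is the more stable (lower-energy) conformer, and in that chair the vinyl group is equatorial.

equatorial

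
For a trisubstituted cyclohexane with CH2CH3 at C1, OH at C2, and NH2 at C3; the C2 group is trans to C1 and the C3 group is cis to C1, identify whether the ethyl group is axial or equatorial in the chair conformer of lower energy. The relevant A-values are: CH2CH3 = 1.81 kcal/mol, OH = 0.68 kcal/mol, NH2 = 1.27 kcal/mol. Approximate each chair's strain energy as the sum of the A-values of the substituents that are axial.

equatorial

Chair I (ethyl axial, hydroxyl axial, amino axial): E = 3.76 kcal/mol.
Chair II (ethyl equatorial, hydroxyl equatorial, amino equatorial): E = 0.00 kcal/mol.
Chair II is the more stable (lower-energy) conformer, and in that chair the ethyl group is equatorial.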